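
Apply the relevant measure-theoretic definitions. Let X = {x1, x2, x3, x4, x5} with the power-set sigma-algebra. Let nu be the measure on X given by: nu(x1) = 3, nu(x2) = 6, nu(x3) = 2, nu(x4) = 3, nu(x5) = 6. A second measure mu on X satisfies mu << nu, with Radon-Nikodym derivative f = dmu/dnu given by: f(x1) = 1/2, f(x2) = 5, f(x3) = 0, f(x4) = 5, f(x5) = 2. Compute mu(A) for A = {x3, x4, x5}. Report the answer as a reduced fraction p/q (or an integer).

By the defining property of the Radon-Nikodym derivative, for every measurable set A,
  mu(A) = integral_A f dnu.
Since nu is a discrete measure concentrated on the atoms of X, the integral over A reduces to the sum
  mu(A) = sum_{x in A} f(x) * nu({x}).
Computing each term:
  x3: f(x3) * nu(x3) = 0 * 2 = 0.
  x4: f(x4) * nu(x4) = 5 * 3 = 15.
  x5: f(x5) * nu(x5) = 2 * 6 = 12.
Summing: mu(A) = 0 + 15 + 12 = 27.

27


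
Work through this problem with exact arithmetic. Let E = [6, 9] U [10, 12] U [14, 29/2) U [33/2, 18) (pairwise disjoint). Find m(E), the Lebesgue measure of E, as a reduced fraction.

For pairwise disjoint intervals, m(union_i I_i) = sum_i m(I_i),
and m is invariant under swapping open/closed endpoints (single points have measure 0).
So m(E) = sum_i (b_i - a_i).
  I_1 has length 9 - 6 = 3.
  I_2 has length 12 - 10 = 2.
  I_3 has length 29/2 - 14 = 1/2.
  I_4 has length 18 - 33/2 = 3/2.
Summing:
  m(E) = 3 + 2 + 1/2 + 3/2 = 7.

7


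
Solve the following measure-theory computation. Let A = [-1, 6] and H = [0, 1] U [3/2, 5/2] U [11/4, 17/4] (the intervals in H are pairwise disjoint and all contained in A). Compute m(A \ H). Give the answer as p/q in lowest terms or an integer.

The ambient interval has length m(A) = 6 - (-1) = 7.
Since the holes are disjoint and sit inside A, by finite additivity
  m(H) = sum_i (b_i - a_i), and m(A \ H) = m(A) - m(H).
Computing the hole measures:
  m(H_1) = 1 - 0 = 1.
  m(H_2) = 5/2 - 3/2 = 1.
  m(H_3) = 17/4 - 11/4 = 3/2.
Summed: m(H) = 1 + 1 + 3/2 = 7/2.
So m(A \ H) = 7 - 7/2 = 7/2.

7/2


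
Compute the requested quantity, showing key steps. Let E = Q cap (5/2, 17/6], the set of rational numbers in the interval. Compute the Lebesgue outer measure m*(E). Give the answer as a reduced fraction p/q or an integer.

The set Q cap (5/2, 17/6] is countable (a subset of the countable set Q). Lebesgue outer measure of any countable set is 0: each singleton {q} has m*({q}) = 0, and by countable subadditivity m*(union_k {q_k}) <= sum_k m*({q_k}) = sum_k 0 = 0. The reverse inequality m*(E) >= 0 is automatic. So m*(Q cap (5/2, 17/6]) = 0.

0


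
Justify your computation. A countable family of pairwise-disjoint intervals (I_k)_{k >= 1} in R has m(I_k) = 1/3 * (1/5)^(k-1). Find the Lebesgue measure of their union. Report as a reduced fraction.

By countable additivity of the Lebesgue measure on pairwise disjoint measurable sets,
  m(union_{k >= 1} I_k) = sum_{k >= 1} m(I_k) = sum_{k >= 1} a * r^(k-1),
  with a = 1/3 and r = 1/5.
Since 0 < r = 1/5 < 1, the geometric series converges:
  sum_{k >= 1} a * r^(k-1) = a / (1 - r).
  = 1/3 / (1 - 1/5)
  = 1/3 / (4/5)
  = 5/12.

5/12


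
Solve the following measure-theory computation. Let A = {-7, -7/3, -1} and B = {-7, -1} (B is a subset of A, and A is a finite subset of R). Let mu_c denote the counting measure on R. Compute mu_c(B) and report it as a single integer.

Counting measure assigns mu_c(E) = |E| (number of elements) when E is finite.
B has 2 element(s), so mu_c(B) = 2.

2


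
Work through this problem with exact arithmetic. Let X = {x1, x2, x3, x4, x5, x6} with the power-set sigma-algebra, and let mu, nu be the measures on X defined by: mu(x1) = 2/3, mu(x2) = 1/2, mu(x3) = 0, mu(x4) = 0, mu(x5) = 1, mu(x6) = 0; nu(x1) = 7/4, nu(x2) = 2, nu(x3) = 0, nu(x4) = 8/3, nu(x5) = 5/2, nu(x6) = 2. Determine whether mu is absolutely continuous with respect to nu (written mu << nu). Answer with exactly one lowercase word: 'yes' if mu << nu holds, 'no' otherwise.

mu << nu means: every nu-null measurable set is also mu-null; equivalently, for every atom x, if nu({x}) = 0 then mu({x}) = 0.
Checking each atom:
  x1: nu = 7/4 > 0 -> no constraint.
  x2: nu = 2 > 0 -> no constraint.
  x3: nu = 0, mu = 0 -> consistent with mu << nu.
  x4: nu = 8/3 > 0 -> no constraint.
  x5: nu = 5/2 > 0 -> no constraint.
  x6: nu = 2 > 0 -> no constraint.
No atom violates the condition. Therefore mu << nu.

yes


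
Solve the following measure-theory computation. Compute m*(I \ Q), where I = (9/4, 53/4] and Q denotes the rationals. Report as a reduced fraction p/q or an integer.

The interval I = (9/4, 53/4] has m(I) = 53/4 - 9/4 = 11 (endpoints are measure-zero, so open/closed/half-open agree). Write I = (I cap Q) u (I \ Q). The rationals in I are countable, so m*(I cap Q) = 0 (cover each rational by intervals whose total length is arbitrarily small). By countable subadditivity m*(I) <= m*(I cap Q) + m*(I \ Q), hence m*(I \ Q) >= m(I) = 11. The reverse inequality m*(I \ Q) <= m*(I) = 11 is trivial since (I \ Q) is a subset of I. Therefore m*(I \ Q) = 11.

11


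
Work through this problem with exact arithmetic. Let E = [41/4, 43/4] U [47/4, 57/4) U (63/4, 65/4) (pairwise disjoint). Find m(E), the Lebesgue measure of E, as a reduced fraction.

For pairwise disjoint intervals, m(union_i I_i) = sum_i m(I_i),
and m is invariant under swapping open/closed endpoints (single points have measure 0).
So m(E) = sum_i (b_i - a_i).
  I_1 has length 43/4 - 41/4 = 1/2.
  I_2 has length 57/4 - 47/4 = 5/2.
  I_3 has length 65/4 - 63/4 = 1/2.
Summing:
  m(E) = 1/2 + 5/2 + 1/2 = 7/2.

7/2


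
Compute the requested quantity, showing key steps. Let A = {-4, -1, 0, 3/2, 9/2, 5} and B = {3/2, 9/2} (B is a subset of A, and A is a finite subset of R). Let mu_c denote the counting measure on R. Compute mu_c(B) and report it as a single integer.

Counting measure assigns mu_c(E) = |E| (number of elements) when E is finite.
B has 2 element(s), so mu_c(B) = 2.

2


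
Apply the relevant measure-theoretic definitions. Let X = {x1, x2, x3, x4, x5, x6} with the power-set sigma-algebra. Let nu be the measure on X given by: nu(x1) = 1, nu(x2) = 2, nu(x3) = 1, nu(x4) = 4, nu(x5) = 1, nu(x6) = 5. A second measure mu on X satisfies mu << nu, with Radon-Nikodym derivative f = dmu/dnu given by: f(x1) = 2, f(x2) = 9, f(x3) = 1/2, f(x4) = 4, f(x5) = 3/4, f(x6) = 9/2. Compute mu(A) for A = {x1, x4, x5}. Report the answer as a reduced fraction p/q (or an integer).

By the defining property of the Radon-Nikodym derivative, for every measurable set A,
  mu(A) = integral_A f dnu.
Since nu is a discrete measure concentrated on the atoms of X, the integral over A reduces to the sum
  mu(A) = sum_{x in A} f(x) * nu({x}).
Computing each term:
  x1: f(x1) * nu(x1) = 2 * 1 = 2.
  x4: f(x4) * nu(x4) = 4 * 4 = 16.
  x5: f(x5) * nu(x5) = 3/4 * 1 = 3/4.
Summing: mu(A) = 2 + 16 + 3/4 = 75/4.

75/4


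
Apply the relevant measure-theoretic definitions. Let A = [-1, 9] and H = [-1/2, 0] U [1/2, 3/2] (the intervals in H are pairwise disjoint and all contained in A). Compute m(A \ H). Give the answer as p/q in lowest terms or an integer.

The ambient interval has length m(A) = 9 - (-1) = 10.
Since the holes are disjoint and sit inside A, by finite additivity
  m(H) = sum_i (b_i - a_i), and m(A \ H) = m(A) - m(H).
Computing the hole measures:
  m(H_1) = 0 - (-1/2) = 1/2.
  m(H_2) = 3/2 - 1/2 = 1.
Summed: m(H) = 1/2 + 1 = 3/2.
So m(A \ H) = 10 - 3/2 = 17/2.

17/2


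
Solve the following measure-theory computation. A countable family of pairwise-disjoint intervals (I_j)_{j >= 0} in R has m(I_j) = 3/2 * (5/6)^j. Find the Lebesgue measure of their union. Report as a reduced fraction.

By countable additivity of the Lebesgue measure on pairwise disjoint measurable sets,
  m(union_{j >= 0} I_j) = sum_{j >= 0} m(I_j) = sum_{j >= 0} a * r^j,
  with a = 3/2 and r = 5/6.
Since 0 < r = 5/6 < 1, the geometric series converges:
  sum_{j >= 0} a * r^j = a / (1 - r).
  = 3/2 / (1 - 5/6)
  = 3/2 / (1/6)
  = 9.

9


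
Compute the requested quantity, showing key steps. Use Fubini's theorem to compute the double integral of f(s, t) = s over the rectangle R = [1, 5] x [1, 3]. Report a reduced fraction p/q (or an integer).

f(s, t) is a tensor product of a function of s and a function of t, and both factors are bounded continuous (hence Lebesgue integrable) on the rectangle, so Fubini's theorem applies:
  integral_R f d(m x m) = (integral_a1^b1 s ds) * (integral_a2^b2 1 dt).
Inner integral in s: integral_{1}^{5} s ds = (5^2 - 1^2)/2
  = 12.
Inner integral in t: integral_{1}^{3} 1 dt = (3^1 - 1^1)/1
  = 2.
Product: (12) * (2) = 24.

24


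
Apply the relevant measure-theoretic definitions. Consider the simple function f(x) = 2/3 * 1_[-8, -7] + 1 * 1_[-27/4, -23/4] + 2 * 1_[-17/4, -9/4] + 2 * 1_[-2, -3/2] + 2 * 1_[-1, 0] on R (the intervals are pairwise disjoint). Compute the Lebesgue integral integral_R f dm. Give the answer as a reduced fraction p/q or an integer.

For a simple function f = sum_i c_i * 1_{A_i} with disjoint A_i,
  integral f dm = sum_i c_i * m(A_i).
Lengths of the A_i:
  m(A_1) = -7 - (-8) = 1.
  m(A_2) = -23/4 - (-27/4) = 1.
  m(A_3) = -9/4 - (-17/4) = 2.
  m(A_4) = -3/2 - (-2) = 1/2.
  m(A_5) = 0 - (-1) = 1.
Contributions c_i * m(A_i):
  (2/3) * (1) = 2/3.
  (1) * (1) = 1.
  (2) * (2) = 4.
  (2) * (1/2) = 1.
  (2) * (1) = 2.
Total: 2/3 + 1 + 4 + 1 + 2 = 26/3.

26/3


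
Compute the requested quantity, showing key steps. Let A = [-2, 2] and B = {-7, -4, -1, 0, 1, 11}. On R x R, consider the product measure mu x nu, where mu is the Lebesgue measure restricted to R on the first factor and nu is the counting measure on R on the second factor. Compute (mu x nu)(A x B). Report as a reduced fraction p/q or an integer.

For a measurable rectangle A x B, the product measure satisfies
  (mu x nu)(A x B) = mu(A) * nu(B).
  mu(A) = 4.
  nu(B) = 6.
  (mu x nu)(A x B) = 4 * 6 = 24.

24


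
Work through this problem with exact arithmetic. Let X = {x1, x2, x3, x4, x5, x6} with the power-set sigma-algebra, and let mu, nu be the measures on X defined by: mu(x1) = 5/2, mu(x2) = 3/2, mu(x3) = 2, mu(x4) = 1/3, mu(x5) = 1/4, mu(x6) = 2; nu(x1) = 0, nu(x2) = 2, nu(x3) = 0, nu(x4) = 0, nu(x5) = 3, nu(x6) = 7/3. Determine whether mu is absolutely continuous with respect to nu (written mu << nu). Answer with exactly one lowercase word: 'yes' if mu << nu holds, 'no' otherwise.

mu << nu means: every nu-null measurable set is also mu-null; equivalently, for every atom x, if nu({x}) = 0 then mu({x}) = 0.
Checking each atom:
  x1: nu = 0, mu = 5/2 > 0 -> violates mu << nu.
  x2: nu = 2 > 0 -> no constraint.
  x3: nu = 0, mu = 2 > 0 -> violates mu << nu.
  x4: nu = 0, mu = 1/3 > 0 -> violates mu << nu.
  x5: nu = 3 > 0 -> no constraint.
  x6: nu = 7/3 > 0 -> no constraint.
The atom(s) x1, x3, x4 violate the condition (nu = 0 but mu > 0). Therefore mu is NOT absolutely continuous w.r.t. nu.

no


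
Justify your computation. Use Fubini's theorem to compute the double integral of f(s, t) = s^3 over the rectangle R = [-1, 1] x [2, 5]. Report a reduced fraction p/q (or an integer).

f(s, t) is a tensor product of a function of s and a function of t, and both factors are bounded continuous (hence Lebesgue integrable) on the rectangle, so Fubini's theorem applies:
  integral_R f d(m x m) = (integral_a1^b1 s^3 ds) * (integral_a2^b2 1 dt).
Inner integral in s: integral_{-1}^{1} s^3 ds = (1^4 - (-1)^4)/4
  = 0.
Inner integral in t: integral_{2}^{5} 1 dt = (5^1 - 2^1)/1
  = 3.
Product: (0) * (3) = 0.

0


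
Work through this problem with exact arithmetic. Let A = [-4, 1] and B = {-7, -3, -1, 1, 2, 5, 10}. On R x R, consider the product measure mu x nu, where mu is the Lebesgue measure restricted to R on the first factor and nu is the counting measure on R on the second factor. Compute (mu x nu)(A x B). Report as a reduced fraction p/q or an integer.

For a measurable rectangle A x B, the product measure satisfies
  (mu x nu)(A x B) = mu(A) * nu(B).
  mu(A) = 5.
  nu(B) = 7.
  (mu x nu)(A x B) = 5 * 7 = 35.

35


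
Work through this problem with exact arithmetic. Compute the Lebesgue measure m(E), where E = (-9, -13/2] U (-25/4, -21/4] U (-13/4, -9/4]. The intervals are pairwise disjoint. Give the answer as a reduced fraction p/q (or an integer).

For pairwise disjoint intervals, m(union_i I_i) = sum_i m(I_i),
and m is invariant under swapping open/closed endpoints (single points have measure 0).
So m(E) = sum_i (b_i - a_i).
  I_1 has length -13/2 - (-9) = 5/2.
  I_2 has length -21/4 - (-25/4) = 1.
  I_3 has length -9/4 - (-13/4) = 1.
Summing:
  m(E) = 5/2 + 1 + 1 = 9/2.

9/2


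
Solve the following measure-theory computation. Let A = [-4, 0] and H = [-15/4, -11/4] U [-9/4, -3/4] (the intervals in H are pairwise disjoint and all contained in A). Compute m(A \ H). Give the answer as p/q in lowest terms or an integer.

The ambient interval has length m(A) = 0 - (-4) = 4.
Since the holes are disjoint and sit inside A, by finite additivity
  m(H) = sum_i (b_i - a_i), and m(A \ H) = m(A) - m(H).
Computing the hole measures:
  m(H_1) = -11/4 - (-15/4) = 1.
  m(H_2) = -3/4 - (-9/4) = 3/2.
Summed: m(H) = 1 + 3/2 = 5/2.
So m(A \ H) = 4 - 5/2 = 3/2.

3/2


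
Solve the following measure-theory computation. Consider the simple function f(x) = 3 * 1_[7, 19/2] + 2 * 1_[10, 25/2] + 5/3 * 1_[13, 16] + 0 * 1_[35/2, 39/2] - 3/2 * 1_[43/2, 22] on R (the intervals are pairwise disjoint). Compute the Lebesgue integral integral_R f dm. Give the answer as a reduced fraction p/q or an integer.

For a simple function f = sum_i c_i * 1_{A_i} with disjoint A_i,
  integral f dm = sum_i c_i * m(A_i).
Lengths of the A_i:
  m(A_1) = 19/2 - 7 = 5/2.
  m(A_2) = 25/2 - 10 = 5/2.
  m(A_3) = 16 - 13 = 3.
  m(A_4) = 39/2 - 35/2 = 2.
  m(A_5) = 22 - 43/2 = 1/2.
Contributions c_i * m(A_i):
  (3) * (5/2) = 15/2.
  (2) * (5/2) = 5.
  (5/3) * (3) = 5.
  (0) * (2) = 0.
  (-3/2) * (1/2) = -3/4.
Total: 15/2 + 5 + 5 + 0 - 3/4 = 67/4.

67/4


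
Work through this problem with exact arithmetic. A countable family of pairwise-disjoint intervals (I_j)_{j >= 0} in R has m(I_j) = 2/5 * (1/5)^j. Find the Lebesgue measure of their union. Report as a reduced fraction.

By countable additivity of the Lebesgue measure on pairwise disjoint measurable sets,
  m(union_{j >= 0} I_j) = sum_{j >= 0} m(I_j) = sum_{j >= 0} a * r^j,
  with a = 2/5 and r = 1/5.
Since 0 < r = 1/5 < 1, the geometric series converges:
  sum_{j >= 0} a * r^j = a / (1 - r).
  = 2/5 / (1 - 1/5)
  = 2/5 / (4/5)
  = 1/2.

1/2


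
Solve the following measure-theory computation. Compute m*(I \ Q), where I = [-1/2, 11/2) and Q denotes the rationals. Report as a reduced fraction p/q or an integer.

The interval I = [-1/2, 11/2) has m(I) = 11/2 - (-1/2) = 6 (endpoints are measure-zero, so open/closed/half-open agree). Write I = (I cap Q) u (I \ Q). The rationals in I are countable, so m*(I cap Q) = 0 (cover each rational by intervals whose total length is arbitrarily small). By countable subadditivity m*(I) <= m*(I cap Q) + m*(I \ Q), hence m*(I \ Q) >= m(I) = 6. The reverse inequality m*(I \ Q) <= m*(I) = 6 is trivial since (I \ Q) is a subset of I. Therefore m*(I \ Q) = 6.

6


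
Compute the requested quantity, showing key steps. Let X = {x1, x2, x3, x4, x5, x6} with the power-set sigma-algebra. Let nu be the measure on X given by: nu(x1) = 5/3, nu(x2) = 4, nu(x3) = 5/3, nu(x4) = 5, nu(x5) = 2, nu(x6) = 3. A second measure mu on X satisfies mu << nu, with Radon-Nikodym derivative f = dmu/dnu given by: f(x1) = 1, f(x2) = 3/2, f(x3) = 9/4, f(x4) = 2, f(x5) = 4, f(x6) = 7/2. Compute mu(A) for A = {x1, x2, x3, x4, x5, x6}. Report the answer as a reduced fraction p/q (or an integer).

By the defining property of the Radon-Nikodym derivative, for every measurable set A,
  mu(A) = integral_A f dnu.
Since nu is a discrete measure concentrated on the atoms of X, the integral over A reduces to the sum
  mu(A) = sum_{x in A} f(x) * nu({x}).
Computing each term:
  x1: f(x1) * nu(x1) = 1 * 5/3 = 5/3.
  x2: f(x2) * nu(x2) = 3/2 * 4 = 6.
  x3: f(x3) * nu(x3) = 9/4 * 5/3 = 15/4.
  x4: f(x4) * nu(x4) = 2 * 5 = 10.
  x5: f(x5) * nu(x5) = 4 * 2 = 8.
  x6: f(x6) * nu(x6) = 7/2 * 3 = 21/2.
Summing: mu(A) = 5/3 + 6 + 15/4 + 10 + 8 + 21/2 = 479/12.

479/12


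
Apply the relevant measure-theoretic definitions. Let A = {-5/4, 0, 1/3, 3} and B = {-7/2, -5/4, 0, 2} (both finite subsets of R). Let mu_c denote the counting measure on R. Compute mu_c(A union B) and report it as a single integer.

Counting measure on a finite set equals cardinality. By inclusion-exclusion, |A union B| = |A| + |B| - |A cap B|.
|A| = 4, |B| = 4, |A cap B| = 2.
So mu_c(A union B) = 4 + 4 - 2 = 6.

6


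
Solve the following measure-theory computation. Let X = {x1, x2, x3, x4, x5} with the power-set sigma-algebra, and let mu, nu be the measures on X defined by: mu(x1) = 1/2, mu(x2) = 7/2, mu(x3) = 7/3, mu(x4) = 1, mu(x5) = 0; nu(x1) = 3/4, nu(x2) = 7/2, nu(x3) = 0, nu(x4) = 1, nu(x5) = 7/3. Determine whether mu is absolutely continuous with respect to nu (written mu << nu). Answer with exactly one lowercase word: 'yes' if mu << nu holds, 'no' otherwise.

mu << nu means: every nu-null measurable set is also mu-null; equivalently, for every atom x, if nu({x}) = 0 then mu({x}) = 0.
Checking each atom:
  x1: nu = 3/4 > 0 -> no constraint.
  x2: nu = 7/2 > 0 -> no constraint.
  x3: nu = 0, mu = 7/3 > 0 -> violates mu << nu.
  x4: nu = 1 > 0 -> no constraint.
  x5: nu = 7/3 > 0 -> no constraint.
The atom(s) x3 violate the condition (nu = 0 but mu > 0). Therefore mu is NOT absolutely continuous w.r.t. nu.

no


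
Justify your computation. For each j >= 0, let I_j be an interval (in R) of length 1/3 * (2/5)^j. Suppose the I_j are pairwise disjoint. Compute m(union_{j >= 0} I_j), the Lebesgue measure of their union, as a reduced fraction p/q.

By countable additivity of the Lebesgue measure on pairwise disjoint measurable sets,
  m(union_{j >= 0} I_j) = sum_{j >= 0} m(I_j) = sum_{j >= 0} a * r^j,
  with a = 1/3 and r = 2/5.
Since 0 < r = 2/5 < 1, the geometric series converges:
  sum_{j >= 0} a * r^j = a / (1 - r).
  = 1/3 / (1 - 2/5)
  = 1/3 / (3/5)
  = 5/9.

5/9


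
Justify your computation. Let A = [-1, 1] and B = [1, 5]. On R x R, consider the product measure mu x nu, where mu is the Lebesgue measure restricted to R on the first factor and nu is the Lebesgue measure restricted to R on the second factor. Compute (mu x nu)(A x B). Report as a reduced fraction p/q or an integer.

For a measurable rectangle A x B, the product measure satisfies
  (mu x nu)(A x B) = mu(A) * nu(B).
  mu(A) = 2.
  nu(B) = 4.
  (mu x nu)(A x B) = 2 * 4 = 8.

8


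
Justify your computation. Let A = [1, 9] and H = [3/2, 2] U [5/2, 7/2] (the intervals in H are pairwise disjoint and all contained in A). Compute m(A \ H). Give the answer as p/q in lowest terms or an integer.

The ambient interval has length m(A) = 9 - 1 = 8.
Since the holes are disjoint and sit inside A, by finite additivity
  m(H) = sum_i (b_i - a_i), and m(A \ H) = m(A) - m(H).
Computing the hole measures:
  m(H_1) = 2 - 3/2 = 1/2.
  m(H_2) = 7/2 - 5/2 = 1.
Summed: m(H) = 1/2 + 1 = 3/2.
So m(A \ H) = 8 - 3/2 = 13/2.

13/2


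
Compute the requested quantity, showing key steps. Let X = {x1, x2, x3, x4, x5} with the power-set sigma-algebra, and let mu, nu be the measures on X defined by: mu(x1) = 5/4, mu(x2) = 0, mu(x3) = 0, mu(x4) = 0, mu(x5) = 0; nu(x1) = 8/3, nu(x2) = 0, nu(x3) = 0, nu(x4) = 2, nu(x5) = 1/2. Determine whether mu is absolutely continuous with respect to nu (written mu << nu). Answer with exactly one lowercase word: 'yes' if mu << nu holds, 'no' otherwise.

mu << nu means: every nu-null measurable set is also mu-null; equivalently, for every atom x, if nu({x}) = 0 then mu({x}) = 0.
Checking each atom:
  x1: nu = 8/3 > 0 -> no constraint.
  x2: nu = 0, mu = 0 -> consistent with mu << nu.
  x3: nu = 0, mu = 0 -> consistent with mu << nu.
  x4: nu = 2 > 0 -> no constraint.
  x5: nu = 1/2 > 0 -> no constraint.
No atom violates the condition. Therefore mu << nu.

yes


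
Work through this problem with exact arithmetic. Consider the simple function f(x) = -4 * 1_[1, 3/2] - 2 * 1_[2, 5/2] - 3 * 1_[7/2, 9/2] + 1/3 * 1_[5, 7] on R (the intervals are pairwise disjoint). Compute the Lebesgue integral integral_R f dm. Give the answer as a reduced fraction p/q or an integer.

For a simple function f = sum_i c_i * 1_{A_i} with disjoint A_i,
  integral f dm = sum_i c_i * m(A_i).
Lengths of the A_i:
  m(A_1) = 3/2 - 1 = 1/2.
  m(A_2) = 5/2 - 2 = 1/2.
  m(A_3) = 9/2 - 7/2 = 1.
  m(A_4) = 7 - 5 = 2.
Contributions c_i * m(A_i):
  (-4) * (1/2) = -2.
  (-2) * (1/2) = -1.
  (-3) * (1) = -3.
  (1/3) * (2) = 2/3.
Total: -2 - 1 - 3 + 2/3 = -16/3.

-16/3


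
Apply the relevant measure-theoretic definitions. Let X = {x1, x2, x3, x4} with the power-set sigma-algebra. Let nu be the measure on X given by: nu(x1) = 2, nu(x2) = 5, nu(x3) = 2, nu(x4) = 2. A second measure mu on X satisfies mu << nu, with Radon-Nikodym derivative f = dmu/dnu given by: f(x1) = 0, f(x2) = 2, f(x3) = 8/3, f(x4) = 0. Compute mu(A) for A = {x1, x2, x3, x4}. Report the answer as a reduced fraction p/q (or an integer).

By the defining property of the Radon-Nikodym derivative, for every measurable set A,
  mu(A) = integral_A f dnu.
Since nu is a discrete measure concentrated on the atoms of X, the integral over A reduces to the sum
  mu(A) = sum_{x in A} f(x) * nu({x}).
Computing each term:
  x1: f(x1) * nu(x1) = 0 * 2 = 0.
  x2: f(x2) * nu(x2) = 2 * 5 = 10.
  x3: f(x3) * nu(x3) = 8/3 * 2 = 16/3.
  x4: f(x4) * nu(x4) = 0 * 2 = 0.
Summing: mu(A) = 0 + 10 + 16/3 + 0 = 46/3.

46/3


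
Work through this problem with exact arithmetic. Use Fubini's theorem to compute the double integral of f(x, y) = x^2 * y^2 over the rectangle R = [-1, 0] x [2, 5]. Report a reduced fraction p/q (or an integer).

f(x, y) is a tensor product of a function of x and a function of y, and both factors are bounded continuous (hence Lebesgue integrable) on the rectangle, so Fubini's theorem applies:
  integral_R f d(m x m) = (integral_a1^b1 x^2 dx) * (integral_a2^b2 y^2 dy).
Inner integral in x: integral_{-1}^{0} x^2 dx = (0^3 - (-1)^3)/3
  = 1/3.
Inner integral in y: integral_{2}^{5} y^2 dy = (5^3 - 2^3)/3
  = 39.
Product: (1/3) * (39) = 13.

13


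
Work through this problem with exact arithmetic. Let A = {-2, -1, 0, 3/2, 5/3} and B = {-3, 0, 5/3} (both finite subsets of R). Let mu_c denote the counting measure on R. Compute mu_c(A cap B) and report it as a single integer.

Counting measure on a finite set equals cardinality. mu_c(A cap B) = |A cap B| (elements appearing in both).
Enumerating the elements of A that also lie in B gives 2 element(s).
So mu_c(A cap B) = 2.

2


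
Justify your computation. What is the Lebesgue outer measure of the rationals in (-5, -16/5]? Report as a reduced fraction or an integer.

Q cap (-5, -16/5] is countable; list its elements as q_1, q_2, ... . Fix eps > 0 and cover the k-th point by an interval of length eps * 2^(-k). The cover has total length eps * sum_{k>=1} 2^(-k) = eps, so by definition of outer measure m*(Q cap (-5, -16/5]) <= eps. Since eps was arbitrary and m* >= 0, the outer measure is 0.

0


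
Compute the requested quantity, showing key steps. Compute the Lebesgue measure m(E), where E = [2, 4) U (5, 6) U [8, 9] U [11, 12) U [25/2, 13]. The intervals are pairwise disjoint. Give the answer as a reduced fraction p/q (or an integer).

For pairwise disjoint intervals, m(union_i I_i) = sum_i m(I_i),
and m is invariant under swapping open/closed endpoints (single points have measure 0).
So m(E) = sum_i (b_i - a_i).
  I_1 has length 4 - 2 = 2.
  I_2 has length 6 - 5 = 1.
  I_3 has length 9 - 8 = 1.
  I_4 has length 12 - 11 = 1.
  I_5 has length 13 - 25/2 = 1/2.
Summing:
  m(E) = 2 + 1 + 1 + 1 + 1/2 = 11/2.

11/2


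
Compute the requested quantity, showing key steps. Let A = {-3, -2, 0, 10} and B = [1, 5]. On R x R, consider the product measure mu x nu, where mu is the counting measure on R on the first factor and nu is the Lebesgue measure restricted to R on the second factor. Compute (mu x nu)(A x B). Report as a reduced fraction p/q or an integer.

For a measurable rectangle A x B, the product measure satisfies
  (mu x nu)(A x B) = mu(A) * nu(B).
  mu(A) = 4.
  nu(B) = 4.
  (mu x nu)(A x B) = 4 * 4 = 16.

16


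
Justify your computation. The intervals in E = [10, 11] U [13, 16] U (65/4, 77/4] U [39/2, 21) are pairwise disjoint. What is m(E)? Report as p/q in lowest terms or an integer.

For pairwise disjoint intervals, m(union_i I_i) = sum_i m(I_i),
and m is invariant under swapping open/closed endpoints (single points have measure 0).
So m(E) = sum_i (b_i - a_i).
  I_1 has length 11 - 10 = 1.
  I_2 has length 16 - 13 = 3.
  I_3 has length 77/4 - 65/4 = 3.
  I_4 has length 21 - 39/2 = 3/2.
Summing:
  m(E) = 1 + 3 + 3 + 3/2 = 17/2.

17/2


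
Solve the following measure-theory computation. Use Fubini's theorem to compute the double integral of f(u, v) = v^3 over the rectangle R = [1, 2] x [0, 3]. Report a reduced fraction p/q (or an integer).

f(u, v) is a tensor product of a function of u and a function of v, and both factors are bounded continuous (hence Lebesgue integrable) on the rectangle, so Fubini's theorem applies:
  integral_R f d(m x m) = (integral_a1^b1 1 du) * (integral_a2^b2 v^3 dv).
Inner integral in u: integral_{1}^{2} 1 du = (2^1 - 1^1)/1
  = 1.
Inner integral in v: integral_{0}^{3} v^3 dv = (3^4 - 0^4)/4
  = 81/4.
Product: (1) * (81/4) = 81/4.

81/4


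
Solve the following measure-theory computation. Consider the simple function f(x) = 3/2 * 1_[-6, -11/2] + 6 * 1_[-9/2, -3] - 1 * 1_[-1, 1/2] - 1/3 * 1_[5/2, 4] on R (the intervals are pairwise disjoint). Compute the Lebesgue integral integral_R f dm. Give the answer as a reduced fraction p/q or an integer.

For a simple function f = sum_i c_i * 1_{A_i} with disjoint A_i,
  integral f dm = sum_i c_i * m(A_i).
Lengths of the A_i:
  m(A_1) = -11/2 - (-6) = 1/2.
  m(A_2) = -3 - (-9/2) = 3/2.
  m(A_3) = 1/2 - (-1) = 3/2.
  m(A_4) = 4 - 5/2 = 3/2.
Contributions c_i * m(A_i):
  (3/2) * (1/2) = 3/4.
  (6) * (3/2) = 9.
  (-1) * (3/2) = -3/2.
  (-1/3) * (3/2) = -1/2.
Total: 3/4 + 9 - 3/2 - 1/2 = 31/4.

31/4


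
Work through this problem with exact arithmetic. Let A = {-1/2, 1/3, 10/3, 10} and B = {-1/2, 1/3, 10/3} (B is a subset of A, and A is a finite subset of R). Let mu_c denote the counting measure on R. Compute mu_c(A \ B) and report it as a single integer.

Counting measure assigns mu_c(E) = |E| (number of elements) when E is finite. For B subset A, A \ B is the set of elements of A not in B, so |A \ B| = |A| - |B|.
|A| = 4, |B| = 3, so mu_c(A \ B) = 4 - 3 = 1.

1


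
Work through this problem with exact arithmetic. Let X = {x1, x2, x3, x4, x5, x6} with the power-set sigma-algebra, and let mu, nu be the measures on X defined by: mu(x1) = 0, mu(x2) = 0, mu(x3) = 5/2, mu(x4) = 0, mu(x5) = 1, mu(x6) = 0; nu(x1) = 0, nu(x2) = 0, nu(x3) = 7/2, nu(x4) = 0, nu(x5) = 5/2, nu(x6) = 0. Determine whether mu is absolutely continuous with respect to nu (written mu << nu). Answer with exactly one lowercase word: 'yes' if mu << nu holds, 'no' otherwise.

mu << nu means: every nu-null measurable set is also mu-null; equivalently, for every atom x, if nu({x}) = 0 then mu({x}) = 0.
Checking each atom:
  x1: nu = 0, mu = 0 -> consistent with mu << nu.
  x2: nu = 0, mu = 0 -> consistent with mu << nu.
  x3: nu = 7/2 > 0 -> no constraint.
  x4: nu = 0, mu = 0 -> consistent with mu << nu.
  x5: nu = 5/2 > 0 -> no constraint.
  x6: nu = 0, mu = 0 -> consistent with mu << nu.
No atom violates the condition. Therefore mu << nu.

yes


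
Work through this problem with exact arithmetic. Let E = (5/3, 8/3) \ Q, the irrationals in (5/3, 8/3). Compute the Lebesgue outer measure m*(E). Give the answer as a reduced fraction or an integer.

The interval I = (5/3, 8/3) has m(I) = 8/3 - 5/3 = 1 (endpoints are measure-zero, so open/closed/half-open agree). Write I = (I cap Q) u (I \ Q). The rationals in I are countable, so m*(I cap Q) = 0 (cover each rational by intervals whose total length is arbitrarily small). By countable subadditivity m*(I) <= m*(I cap Q) + m*(I \ Q), hence m*(I \ Q) >= m(I) = 1. The reverse inequality m*(I \ Q) <= m*(I) = 1 is trivial since (I \ Q) is a subset of I. Therefore m*(I \ Q) = 1.

1


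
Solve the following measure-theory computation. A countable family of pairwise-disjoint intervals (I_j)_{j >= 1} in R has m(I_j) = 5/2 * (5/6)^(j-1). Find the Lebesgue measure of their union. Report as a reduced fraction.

By countable additivity of the Lebesgue measure on pairwise disjoint measurable sets,
  m(union_{j >= 1} I_j) = sum_{j >= 1} m(I_j) = sum_{j >= 1} a * r^(j-1),
  with a = 5/2 and r = 5/6.
Since 0 < r = 5/6 < 1, the geometric series converges:
  sum_{j >= 1} a * r^(j-1) = a / (1 - r).
  = 5/2 / (1 - 5/6)
  = 5/2 / (1/6)
  = 15.

15


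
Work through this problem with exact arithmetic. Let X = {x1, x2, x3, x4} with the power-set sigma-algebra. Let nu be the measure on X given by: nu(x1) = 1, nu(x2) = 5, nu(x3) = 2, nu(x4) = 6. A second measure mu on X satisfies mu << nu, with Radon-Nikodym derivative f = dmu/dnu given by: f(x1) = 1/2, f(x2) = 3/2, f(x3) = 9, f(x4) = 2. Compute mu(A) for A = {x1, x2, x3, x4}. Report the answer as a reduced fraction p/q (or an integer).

By the defining property of the Radon-Nikodym derivative, for every measurable set A,
  mu(A) = integral_A f dnu.
Since nu is a discrete measure concentrated on the atoms of X, the integral over A reduces to the sum
  mu(A) = sum_{x in A} f(x) * nu({x}).
Computing each term:
  x1: f(x1) * nu(x1) = 1/2 * 1 = 1/2.
  x2: f(x2) * nu(x2) = 3/2 * 5 = 15/2.
  x3: f(x3) * nu(x3) = 9 * 2 = 18.
  x4: f(x4) * nu(x4) = 2 * 6 = 12.
Summing: mu(A) = 1/2 + 15/2 + 18 + 12 = 38.

38


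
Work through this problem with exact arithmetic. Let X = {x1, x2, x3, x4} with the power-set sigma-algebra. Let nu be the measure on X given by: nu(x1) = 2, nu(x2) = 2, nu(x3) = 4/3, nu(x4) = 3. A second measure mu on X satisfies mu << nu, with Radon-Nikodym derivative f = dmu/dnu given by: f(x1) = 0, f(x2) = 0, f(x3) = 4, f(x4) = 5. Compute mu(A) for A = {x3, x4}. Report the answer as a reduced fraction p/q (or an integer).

By the defining property of the Radon-Nikodym derivative, for every measurable set A,
  mu(A) = integral_A f dnu.
Since nu is a discrete measure concentrated on the atoms of X, the integral over A reduces to the sum
  mu(A) = sum_{x in A} f(x) * nu({x}).
Computing each term:
  x3: f(x3) * nu(x3) = 4 * 4/3 = 16/3.
  x4: f(x4) * nu(x4) = 5 * 3 = 15.
Summing: mu(A) = 16/3 + 15 = 61/3.

61/3


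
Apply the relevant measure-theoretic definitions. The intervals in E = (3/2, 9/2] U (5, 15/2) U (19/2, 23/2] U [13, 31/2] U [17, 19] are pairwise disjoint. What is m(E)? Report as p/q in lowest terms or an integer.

For pairwise disjoint intervals, m(union_i I_i) = sum_i m(I_i),
and m is invariant under swapping open/closed endpoints (single points have measure 0).
So m(E) = sum_i (b_i - a_i).
  I_1 has length 9/2 - 3/2 = 3.
  I_2 has length 15/2 - 5 = 5/2.
  I_3 has length 23/2 - 19/2 = 2.
  I_4 has length 31/2 - 13 = 5/2.
  I_5 has length 19 - 17 = 2.
Summing:
  m(E) = 3 + 5/2 + 2 + 5/2 + 2 = 12.

12


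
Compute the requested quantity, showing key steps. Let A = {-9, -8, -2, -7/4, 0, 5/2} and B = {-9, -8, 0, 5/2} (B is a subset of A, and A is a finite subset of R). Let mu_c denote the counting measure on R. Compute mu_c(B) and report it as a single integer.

Counting measure assigns mu_c(E) = |E| (number of elements) when E is finite.
B has 4 element(s), so mu_c(B) = 4.

4


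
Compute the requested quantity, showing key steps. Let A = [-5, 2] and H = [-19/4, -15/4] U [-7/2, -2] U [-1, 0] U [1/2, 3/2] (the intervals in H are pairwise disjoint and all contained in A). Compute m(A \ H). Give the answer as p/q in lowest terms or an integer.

The ambient interval has length m(A) = 2 - (-5) = 7.
Since the holes are disjoint and sit inside A, by finite additivity
  m(H) = sum_i (b_i - a_i), and m(A \ H) = m(A) - m(H).
Computing the hole measures:
  m(H_1) = -15/4 - (-19/4) = 1.
  m(H_2) = -2 - (-7/2) = 3/2.
  m(H_3) = 0 - (-1) = 1.
  m(H_4) = 3/2 - 1/2 = 1.
Summed: m(H) = 1 + 3/2 + 1 + 1 = 9/2.
So m(A \ H) = 7 - 9/2 = 5/2.

5/2


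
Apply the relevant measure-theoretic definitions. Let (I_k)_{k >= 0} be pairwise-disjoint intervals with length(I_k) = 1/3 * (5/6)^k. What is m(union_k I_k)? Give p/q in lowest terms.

By countable additivity of the Lebesgue measure on pairwise disjoint measurable sets,
  m(union_{k >= 0} I_k) = sum_{k >= 0} m(I_k) = sum_{k >= 0} a * r^k,
  with a = 1/3 and r = 5/6.
Since 0 < r = 5/6 < 1, the geometric series converges:
  sum_{k >= 0} a * r^k = a / (1 - r).
  = 1/3 / (1 - 5/6)
  = 1/3 / (1/6)
  = 2.

2


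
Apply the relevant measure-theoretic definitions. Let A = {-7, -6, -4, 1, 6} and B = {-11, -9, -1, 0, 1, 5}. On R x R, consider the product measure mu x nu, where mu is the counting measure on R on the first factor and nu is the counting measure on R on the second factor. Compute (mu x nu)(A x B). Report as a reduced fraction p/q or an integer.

For a measurable rectangle A x B, the product measure satisfies
  (mu x nu)(A x B) = mu(A) * nu(B).
  mu(A) = 5.
  nu(B) = 6.
  (mu x nu)(A x B) = 5 * 6 = 30.

30


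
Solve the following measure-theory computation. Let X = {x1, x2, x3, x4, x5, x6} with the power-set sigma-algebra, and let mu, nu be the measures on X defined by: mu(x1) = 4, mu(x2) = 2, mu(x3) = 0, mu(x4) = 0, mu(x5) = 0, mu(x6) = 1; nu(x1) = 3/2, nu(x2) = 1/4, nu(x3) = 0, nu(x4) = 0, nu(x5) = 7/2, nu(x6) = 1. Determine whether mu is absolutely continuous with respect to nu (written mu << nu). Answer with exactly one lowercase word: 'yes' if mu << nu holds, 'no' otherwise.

mu << nu means: every nu-null measurable set is also mu-null; equivalently, for every atom x, if nu({x}) = 0 then mu({x}) = 0.
Checking each atom:
  x1: nu = 3/2 > 0 -> no constraint.
  x2: nu = 1/4 > 0 -> no constraint.
  x3: nu = 0, mu = 0 -> consistent with mu << nu.
  x4: nu = 0, mu = 0 -> consistent with mu << nu.
  x5: nu = 7/2 > 0 -> no constraint.
  x6: nu = 1 > 0 -> no constraint.
No atom violates the condition. Therefore mu << nu.

yes


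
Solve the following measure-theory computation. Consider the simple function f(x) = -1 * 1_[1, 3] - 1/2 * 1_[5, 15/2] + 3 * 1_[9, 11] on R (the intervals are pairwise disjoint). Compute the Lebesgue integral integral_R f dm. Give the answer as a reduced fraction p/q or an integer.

For a simple function f = sum_i c_i * 1_{A_i} with disjoint A_i,
  integral f dm = sum_i c_i * m(A_i).
Lengths of the A_i:
  m(A_1) = 3 - 1 = 2.
  m(A_2) = 15/2 - 5 = 5/2.
  m(A_3) = 11 - 9 = 2.
Contributions c_i * m(A_i):
  (-1) * (2) = -2.
  (-1/2) * (5/2) = -5/4.
  (3) * (2) = 6.
Total: -2 - 5/4 + 6 = 11/4.

11/4


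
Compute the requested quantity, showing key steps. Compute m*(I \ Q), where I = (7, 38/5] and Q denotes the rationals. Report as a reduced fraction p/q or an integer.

The interval I = (7, 38/5] has m(I) = 38/5 - 7 = 3/5 (endpoints are measure-zero, so open/closed/half-open agree). Write I = (I cap Q) u (I \ Q). The rationals in I are countable, so m*(I cap Q) = 0 (cover each rational by intervals whose total length is arbitrarily small). By countable subadditivity m*(I) <= m*(I cap Q) + m*(I \ Q), hence m*(I \ Q) >= m(I) = 3/5. The reverse inequality m*(I \ Q) <= m*(I) = 3/5 is trivial since (I \ Q) is a subset of I. Therefore m*(I \ Q) = 3/5.

3/5


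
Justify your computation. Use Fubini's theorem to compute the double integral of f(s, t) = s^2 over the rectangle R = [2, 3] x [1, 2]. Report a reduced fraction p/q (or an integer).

f(s, t) is a tensor product of a function of s and a function of t, and both factors are bounded continuous (hence Lebesgue integrable) on the rectangle, so Fubini's theorem applies:
  integral_R f d(m x m) = (integral_a1^b1 s^2 ds) * (integral_a2^b2 1 dt).
Inner integral in s: integral_{2}^{3} s^2 ds = (3^3 - 2^3)/3
  = 19/3.
Inner integral in t: integral_{1}^{2} 1 dt = (2^1 - 1^1)/1
  = 1.
Product: (19/3) * (1) = 19/3.

19/3


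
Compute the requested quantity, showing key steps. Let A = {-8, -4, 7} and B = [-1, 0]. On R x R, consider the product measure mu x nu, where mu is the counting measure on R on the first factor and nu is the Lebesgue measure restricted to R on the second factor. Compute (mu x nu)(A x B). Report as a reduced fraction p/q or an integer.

For a measurable rectangle A x B, the product measure satisfies
  (mu x nu)(A x B) = mu(A) * nu(B).
  mu(A) = 3.
  nu(B) = 1.
  (mu x nu)(A x B) = 3 * 1 = 3.

3


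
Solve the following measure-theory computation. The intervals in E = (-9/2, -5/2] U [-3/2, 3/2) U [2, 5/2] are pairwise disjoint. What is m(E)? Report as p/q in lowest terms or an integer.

For pairwise disjoint intervals, m(union_i I_i) = sum_i m(I_i),
and m is invariant under swapping open/closed endpoints (single points have measure 0).
So m(E) = sum_i (b_i - a_i).
  I_1 has length -5/2 - (-9/2) = 2.
  I_2 has length 3/2 - (-3/2) = 3.
  I_3 has length 5/2 - 2 = 1/2.
Summing:
  m(E) = 2 + 3 + 1/2 = 11/2.

11/2


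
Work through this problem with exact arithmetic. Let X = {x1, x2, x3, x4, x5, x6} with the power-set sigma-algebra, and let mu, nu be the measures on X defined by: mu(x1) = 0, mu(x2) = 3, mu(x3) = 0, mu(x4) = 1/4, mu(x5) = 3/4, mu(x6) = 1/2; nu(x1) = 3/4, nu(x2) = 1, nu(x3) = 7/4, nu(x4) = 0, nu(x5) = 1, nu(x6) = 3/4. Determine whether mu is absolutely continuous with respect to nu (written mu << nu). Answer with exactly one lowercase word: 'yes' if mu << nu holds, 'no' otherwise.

mu << nu means: every nu-null measurable set is also mu-null; equivalently, for every atom x, if nu({x}) = 0 then mu({x}) = 0.
Checking each atom:
  x1: nu = 3/4 > 0 -> no constraint.
  x2: nu = 1 > 0 -> no constraint.
  x3: nu = 7/4 > 0 -> no constraint.
  x4: nu = 0, mu = 1/4 > 0 -> violates mu << nu.
  x5: nu = 1 > 0 -> no constraint.
  x6: nu = 3/4 > 0 -> no constraint.
The atom(s) x4 violate the condition (nu = 0 but mu > 0). Therefore mu is NOT absolutely continuous w.r.t. nu.

no


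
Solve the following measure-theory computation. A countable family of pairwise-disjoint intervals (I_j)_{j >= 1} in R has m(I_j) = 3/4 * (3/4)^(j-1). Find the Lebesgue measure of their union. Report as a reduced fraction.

By countable additivity of the Lebesgue measure on pairwise disjoint measurable sets,
  m(union_{j >= 1} I_j) = sum_{j >= 1} m(I_j) = sum_{j >= 1} a * r^(j-1),
  with a = 3/4 and r = 3/4.
Since 0 < r = 3/4 < 1, the geometric series converges:
  sum_{j >= 1} a * r^(j-1) = a / (1 - r).
  = 3/4 / (1 - 3/4)
  = 3/4 / (1/4)
  = 3.

3


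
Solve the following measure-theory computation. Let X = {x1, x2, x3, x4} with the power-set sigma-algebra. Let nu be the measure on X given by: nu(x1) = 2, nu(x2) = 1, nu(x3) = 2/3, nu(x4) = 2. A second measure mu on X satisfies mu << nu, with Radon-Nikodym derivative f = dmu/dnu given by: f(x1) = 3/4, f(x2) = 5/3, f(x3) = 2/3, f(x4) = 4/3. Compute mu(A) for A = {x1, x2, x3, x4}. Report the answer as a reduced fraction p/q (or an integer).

By the defining property of the Radon-Nikodym derivative, for every measurable set A,
  mu(A) = integral_A f dnu.
Since nu is a discrete measure concentrated on the atoms of X, the integral over A reduces to the sum
  mu(A) = sum_{x in A} f(x) * nu({x}).
Computing each term:
  x1: f(x1) * nu(x1) = 3/4 * 2 = 3/2.
  x2: f(x2) * nu(x2) = 5/3 * 1 = 5/3.
  x3: f(x3) * nu(x3) = 2/3 * 2/3 = 4/9.
  x4: f(x4) * nu(x4) = 4/3 * 2 = 8/3.
Summing: mu(A) = 3/2 + 5/3 + 4/9 + 8/3 = 113/18.

113/18


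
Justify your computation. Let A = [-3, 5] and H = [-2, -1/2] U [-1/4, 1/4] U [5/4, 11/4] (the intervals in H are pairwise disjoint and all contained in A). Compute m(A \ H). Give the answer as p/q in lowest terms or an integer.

The ambient interval has length m(A) = 5 - (-3) = 8.
Since the holes are disjoint and sit inside A, by finite additivity
  m(H) = sum_i (b_i - a_i), and m(A \ H) = m(A) - m(H).
Computing the hole measures:
  m(H_1) = -1/2 - (-2) = 3/2.
  m(H_2) = 1/4 - (-1/4) = 1/2.
  m(H_3) = 11/4 - 5/4 = 3/2.
Summed: m(H) = 3/2 + 1/2 + 3/2 = 7/2.
So m(A \ H) = 8 - 7/2 = 9/2.

9/2
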